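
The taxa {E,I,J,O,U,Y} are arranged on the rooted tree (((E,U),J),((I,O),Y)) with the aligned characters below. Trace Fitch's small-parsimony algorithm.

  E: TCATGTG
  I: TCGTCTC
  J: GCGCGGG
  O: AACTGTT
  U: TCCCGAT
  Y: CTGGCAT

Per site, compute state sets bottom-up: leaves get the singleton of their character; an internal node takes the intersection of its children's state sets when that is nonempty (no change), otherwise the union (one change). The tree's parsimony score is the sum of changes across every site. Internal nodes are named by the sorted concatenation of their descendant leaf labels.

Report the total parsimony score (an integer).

site 0, node EU: E={T} ∩ U={T} → {T} (+0)
site 0, node EJU: EU={T} ∪ J={G} → {G,T} (+1)
site 0, node IO: I={T} ∪ O={A} → {A,T} (+1)
site 0, node IOY: IO={A,T} ∪ Y={C} → {A,C,T} (+1)
site 0, node EIJOUY: EJU={G,T} ∩ IOY={A,C,T} → {T} (+0)
site 1, node EU: E={C} ∩ U={C} → {C} (+0)
site 1, node EJU: EU={C} ∩ J={C} → {C} (+0)
site 1, node IO: I={C} ∪ O={A} → {A,C} (+1)
site 1, node IOY: IO={A,C} ∪ Y={T} → {A,C,T} (+1)
site 1, node EIJOUY: EJU={C} ∩ IOY={A,C,T} → {C} (+0)
site 2, node EU: E={A} ∪ U={C} → {A,C} (+1)
site 2, node EJU: EU={A,C} ∪ J={G} → {A,C,G} (+1)
site 2, node IO: I={G} ∪ O={C} → {C,G} (+1)
site 2, node IOY: IO={C,G} ∩ Y={G} → {G} (+0)
site 2, node EIJOUY: EJU={A,C,G} ∩ IOY={G} → {G} (+0)
site 3, node EU: E={T} ∪ U={C} → {C,T} (+1)
site 3, node EJU: EU={C,T} ∩ J={C} → {C} (+0)
site 3, node IO: I={T} ∩ O={T} → {T} (+0)
site 3, node IOY: IO={T} ∪ Y={G} → {G,T} (+1)
site 3, node EIJOUY: EJU={C} ∪ IOY={G,T} → {C,G,T} (+1)
site 4, node EU: E={G} ∩ U={G} → {G} (+0)
site 4, node EJU: EU={G} ∩ J={G} → {G} (+0)
site 4, node IO: I={C} ∪ O={G} → {C,G} (+1)
site 4, node IOY: IO={C,G} ∩ Y={C} → {C} (+0)
site 4, node EIJOUY: EJU={G} ∪ IOY={C} → {C,G} (+1)
site 5, node EU: E={T} ∪ U={A} → {A,T} (+1)
site 5, node EJU: EU={A,T} ∪ J={G} → {A,G,T} (+1)
site 5, node IO: I={T} ∩ O={T} → {T} (+0)
site 5, node IOY: IO={T} ∪ Y={A} → {A,T} (+1)
site 5, node EIJOUY: EJU={A,G,T} ∩ IOY={A,T} → {A,T} (+0)
site 6, node EU: E={G} ∪ U={T} → {G,T} (+1)
site 6, node EJU: EU={G,T} ∩ J={G} → {G} (+0)
site 6, node IO: I={C} ∪ O={T} → {C,T} (+1)
site 6, node IOY: IO={C,T} ∩ Y={T} → {T} (+0)
site 6, node EIJOUY: EJU={G} ∪ IOY={T} → {G,T} (+1)
per-site changes: [3, 2, 3, 3, 2, 3, 3]; total = 19

19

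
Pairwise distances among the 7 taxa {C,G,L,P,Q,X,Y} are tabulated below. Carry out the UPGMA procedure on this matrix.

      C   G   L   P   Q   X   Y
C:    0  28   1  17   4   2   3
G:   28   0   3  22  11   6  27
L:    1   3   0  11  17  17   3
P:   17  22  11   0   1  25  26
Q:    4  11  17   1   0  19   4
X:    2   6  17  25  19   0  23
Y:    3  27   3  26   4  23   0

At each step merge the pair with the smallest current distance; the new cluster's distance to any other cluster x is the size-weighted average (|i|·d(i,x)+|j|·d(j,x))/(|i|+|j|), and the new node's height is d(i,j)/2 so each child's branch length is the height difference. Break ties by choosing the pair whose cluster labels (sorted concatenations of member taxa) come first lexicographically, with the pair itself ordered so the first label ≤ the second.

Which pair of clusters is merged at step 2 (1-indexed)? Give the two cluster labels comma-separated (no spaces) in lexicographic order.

step 1: merge (C,L) at d=1; branch lengths C→1/2, L→1/2; new cluster CL
  updated: d(CL,G)=31/2, d(CL,P)=14, d(CL,Q)=21/2, d(CL,X)=19/2, d(CL,Y)=3
step 2: merge (P,Q) at d=1; branch lengths P→1/2, Q→1/2; new cluster PQ
  updated: d(CL,PQ)=49/4, d(G,PQ)=33/2, d(PQ,X)=22, d(PQ,Y)=15
step 3: merge (CL,Y) at d=3; branch lengths CL→1, Y→3/2; new cluster CLY
  updated: d(CLY,G)=58/3, d(CLY,PQ)=79/6, d(CLY,X)=14
step 4: merge (G,X) at d=6; branch lengths G→3, X→3; new cluster GX
  updated: d(CLY,GX)=50/3, d(GX,PQ)=77/4
step 5: merge (CLY,PQ) at d=79/6; branch lengths CLY→61/12, PQ→73/12; new cluster CLPQY
  updated: d(CLPQY,GX)=177/10
step 6: merge (CLPQY,GX) at d=177/10; branch lengths CLPQY→34/15, GX→117/20; new cluster CGLPQXY
final tree: ((((C:1/2,L:1/2):1,Y:3/2):61/12,(P:1/2,Q:1/2):73/12):34/15,(G:3,X:3):117/20)
total length: 1787/60

P,Q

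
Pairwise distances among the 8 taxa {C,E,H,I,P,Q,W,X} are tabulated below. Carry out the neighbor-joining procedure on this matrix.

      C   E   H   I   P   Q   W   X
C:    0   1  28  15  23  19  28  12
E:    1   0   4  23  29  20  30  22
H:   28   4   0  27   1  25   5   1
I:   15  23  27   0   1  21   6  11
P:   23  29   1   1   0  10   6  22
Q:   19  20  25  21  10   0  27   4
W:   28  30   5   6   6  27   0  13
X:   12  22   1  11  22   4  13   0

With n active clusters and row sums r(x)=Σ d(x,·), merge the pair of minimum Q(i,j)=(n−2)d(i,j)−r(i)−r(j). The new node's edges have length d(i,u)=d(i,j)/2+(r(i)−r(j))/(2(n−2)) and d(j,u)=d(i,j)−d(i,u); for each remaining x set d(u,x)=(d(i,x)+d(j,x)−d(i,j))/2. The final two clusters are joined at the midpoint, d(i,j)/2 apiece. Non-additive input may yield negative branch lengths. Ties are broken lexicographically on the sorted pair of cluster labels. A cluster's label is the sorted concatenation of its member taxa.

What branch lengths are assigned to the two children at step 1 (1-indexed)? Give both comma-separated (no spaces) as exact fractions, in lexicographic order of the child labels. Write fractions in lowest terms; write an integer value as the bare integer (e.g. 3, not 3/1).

1/4,3/4

iteration 1: select C,E (d=1, Q=-249); attach at lengths (1/4, 3/4); label the merged cluster CE
  updated: d(CE,H)=31/2, d(CE,I)=37/2, d(CE,P)=51/2, d(CE,Q)=19, d(CE,W)=57/2, d(CE,X)=33/2
iteration 2: select Q,X (d=4, Q=-307/2); attach at lengths (117/20, -37/20); label the merged cluster QX
  updated: d(CE,QX)=63/4, d(H,QX)=11, d(I,QX)=14, d(P,QX)=14, d(QX,W)=18
iteration 3: select CE,QX (d=63/4, Q=-227/2); attach at lengths (47/4, 4); label the merged cluster CEQX
  updated: d(CEQX,H)=43/8, d(CEQX,I)=67/8, d(CEQX,P)=95/8, d(CEQX,W)=123/8
iteration 4: select CEQX,H (d=43/8, Q=-253/4); attach at lengths (25/8, 9/4); label the merged cluster CEHQX
  updated: d(CEHQX,I)=15, d(CEHQX,P)=15/4, d(CEHQX,W)=15/2
iteration 5: select CEHQX,W (d=15/2, Q=-123/4); attach at lengths (87/16, 33/16); label the merged cluster CEHQWX
  updated: d(CEHQWX,I)=27/4, d(CEHQWX,P)=9/8
iteration 6: select CEHQWX,I (d=27/4, Q=-71/8); attach at lengths (55/16, 53/16); label the merged cluster CEHIQWX
  updated: d(CEHIQWX,P)=-37/16
iteration 7: select CEHIQWX,P (d=-37/16); attach at lengths (-37/32, -37/32); label the merged cluster CEHIPQWX
final tree: ((((((C:1/4,E:3/4):47/4,(Q:117/20,X:-37/20):4):25/8,H:9/4):87/16,W:33/16):55/16,I:53/16):-37/32,P:-37/32)
total length: 609/16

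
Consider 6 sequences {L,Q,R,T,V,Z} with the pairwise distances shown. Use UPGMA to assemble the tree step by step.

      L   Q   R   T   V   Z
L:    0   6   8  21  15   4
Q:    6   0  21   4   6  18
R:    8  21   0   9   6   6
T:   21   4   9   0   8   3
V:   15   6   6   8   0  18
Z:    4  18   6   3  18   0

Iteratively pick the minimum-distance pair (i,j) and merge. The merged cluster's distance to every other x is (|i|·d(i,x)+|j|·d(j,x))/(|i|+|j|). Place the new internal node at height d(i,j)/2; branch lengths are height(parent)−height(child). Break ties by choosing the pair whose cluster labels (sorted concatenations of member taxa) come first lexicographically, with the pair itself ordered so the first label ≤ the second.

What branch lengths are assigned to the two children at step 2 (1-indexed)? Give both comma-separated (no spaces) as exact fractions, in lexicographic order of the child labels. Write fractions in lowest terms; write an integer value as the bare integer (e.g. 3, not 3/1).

1. join T+Z (d=3) ⇒ TZ; edges |T|=3/2, |Z|=3/2
  updated: d(L,TZ)=25/2, d(Q,TZ)=11, d(R,TZ)=15/2, d(TZ,V)=13
2. join L+Q (d=6) ⇒ LQ; edges |L|=3, |Q|=3
  updated: d(LQ,R)=29/2, d(LQ,TZ)=47/4, d(LQ,V)=21/2
3. join R+V (d=6) ⇒ RV; edges |R|=3, |V|=3
  updated: d(LQ,RV)=25/2, d(RV,TZ)=41/4
4. join RV+TZ (d=41/4) ⇒ RTVZ; edges |RV|=17/8, |TZ|=29/8
  updated: d(LQ,RTVZ)=97/8
5. join LQ+RTVZ (d=97/8) ⇒ LQRTVZ; edges |LQ|=49/16, |RTVZ|=15/16
final tree: ((L:3,Q:3):49/16,((R:3,V:3):17/8,(T:3/2,Z:3/2):29/8):15/16)
total length: 99/4

3,3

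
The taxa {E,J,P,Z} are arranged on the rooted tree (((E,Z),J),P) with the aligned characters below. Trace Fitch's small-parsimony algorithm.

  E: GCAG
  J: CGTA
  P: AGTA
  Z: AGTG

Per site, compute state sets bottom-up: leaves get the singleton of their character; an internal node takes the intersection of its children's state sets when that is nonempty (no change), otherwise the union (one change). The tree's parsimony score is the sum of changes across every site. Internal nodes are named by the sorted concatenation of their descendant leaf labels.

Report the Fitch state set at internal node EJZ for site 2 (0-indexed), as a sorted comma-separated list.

[col 0] EZ: children E:{G}, Z:{A} ∪→ {A,G}; cost 1
[col 0] EJZ: children EZ:{A,G}, J:{C} ∪→ {A,C,G}; cost 1
[col 0] EJPZ: children EJZ:{A,C,G}, P:{A} ∩→ {A}; cost 0
[col 1] EZ: children E:{C}, Z:{G} ∪→ {C,G}; cost 1
[col 1] EJZ: children EZ:{C,G}, J:{G} ∩→ {G}; cost 0
[col 1] EJPZ: children EJZ:{G}, P:{G} ∩→ {G}; cost 0
[col 2] EZ: children E:{A}, Z:{T} ∪→ {A,T}; cost 1
[col 2] EJZ: children EZ:{A,T}, J:{T} ∩→ {T}; cost 0
[col 2] EJPZ: children EJZ:{T}, P:{T} ∩→ {T}; cost 0
[col 3] EZ: children E:{G}, Z:{G} ∩→ {G}; cost 0
[col 3] EJZ: children EZ:{G}, J:{A} ∪→ {A,G}; cost 1
[col 3] EJPZ: children EJZ:{A,G}, P:{A} ∩→ {A}; cost 0
per-site changes: [2, 1, 1, 1]; total = 5

T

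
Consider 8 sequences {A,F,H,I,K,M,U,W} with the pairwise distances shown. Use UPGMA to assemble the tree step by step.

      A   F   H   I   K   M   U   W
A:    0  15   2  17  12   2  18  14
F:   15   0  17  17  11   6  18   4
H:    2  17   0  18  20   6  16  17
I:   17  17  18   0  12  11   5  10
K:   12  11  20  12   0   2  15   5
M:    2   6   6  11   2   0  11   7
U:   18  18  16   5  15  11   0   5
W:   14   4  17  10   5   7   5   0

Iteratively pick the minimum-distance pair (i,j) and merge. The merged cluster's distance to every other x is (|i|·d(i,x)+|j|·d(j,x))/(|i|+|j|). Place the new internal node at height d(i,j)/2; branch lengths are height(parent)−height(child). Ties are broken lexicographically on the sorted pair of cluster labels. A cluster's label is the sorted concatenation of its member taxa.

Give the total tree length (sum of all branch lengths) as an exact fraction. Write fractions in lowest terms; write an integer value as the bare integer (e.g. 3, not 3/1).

1471/48

step 1: merge (A,H) at d=2; branch lengths A→1, H→1; new cluster AH
  updated: d(AH,F)=16, d(AH,I)=35/2, d(AH,K)=16, d(AH,M)=4, d(AH,U)=17, d(AH,W)=31/2
step 2: merge (K,M) at d=2; branch lengths K→1, M→1; new cluster KM
  updated: d(AH,KM)=10, d(F,KM)=17/2, d(I,KM)=23/2, d(KM,U)=13, d(KM,W)=6
step 3: merge (F,W) at d=4; branch lengths F→2, W→2; new cluster FW
  updated: d(AH,FW)=63/4, d(FW,I)=27/2, d(FW,KM)=29/4, d(FW,U)=23/2
step 4: merge (I,U) at d=5; branch lengths I→5/2, U→5/2; new cluster IU
  updated: d(AH,IU)=69/4, d(FW,IU)=25/2, d(IU,KM)=49/4
step 5: merge (FW,KM) at d=29/4; branch lengths FW→13/8, KM→21/8; new cluster FKMW
  updated: d(AH,FKMW)=103/8, d(FKMW,IU)=99/8
step 6: merge (FKMW,IU) at d=99/8; branch lengths FKMW→41/16, IU→59/16; new cluster FIKMUW
  updated: d(AH,FIKMUW)=43/3
step 7: merge (AH,FIKMUW) at d=43/3; branch lengths AH→37/6, FIKMUW→47/48; new cluster AFHIKMUW
final tree: ((A:1,H:1):37/6,(((F:2,W:2):13/8,(K:1,M:1):21/8):41/16,(I:5/2,U:5/2):59/16):47/48)
total length: 1471/48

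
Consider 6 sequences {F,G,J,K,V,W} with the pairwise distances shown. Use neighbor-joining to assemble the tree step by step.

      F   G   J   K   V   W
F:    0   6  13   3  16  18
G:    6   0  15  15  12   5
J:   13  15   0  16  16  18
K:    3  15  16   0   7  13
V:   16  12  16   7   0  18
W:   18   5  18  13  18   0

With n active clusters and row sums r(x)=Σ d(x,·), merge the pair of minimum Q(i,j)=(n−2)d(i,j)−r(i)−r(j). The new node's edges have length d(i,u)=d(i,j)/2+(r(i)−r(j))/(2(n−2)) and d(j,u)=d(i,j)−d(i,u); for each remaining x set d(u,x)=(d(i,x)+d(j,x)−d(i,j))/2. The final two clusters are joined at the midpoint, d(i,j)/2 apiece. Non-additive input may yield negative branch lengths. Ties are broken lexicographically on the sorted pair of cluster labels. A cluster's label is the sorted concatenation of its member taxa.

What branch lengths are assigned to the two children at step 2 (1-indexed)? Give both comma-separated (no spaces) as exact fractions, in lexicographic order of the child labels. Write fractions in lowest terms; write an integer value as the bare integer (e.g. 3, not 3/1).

iteration 1: select G,W (d=5, Q=-105); attach at lengths (1/8, 39/8); label the merged cluster GW
  updated: d(F,GW)=19/2, d(GW,J)=14, d(GW,K)=23/2, d(GW,V)=25/2
iteration 2: select F,K (d=3, Q=-70); attach at lengths (13/6, 5/6); label the merged cluster FK
  updated: d(FK,GW)=9, d(FK,J)=13, d(FK,V)=10
iteration 3: select FK,V (d=10, Q=-101/2); attach at lengths (27/8, 53/8); label the merged cluster FKV
  updated: d(FKV,GW)=23/4, d(FKV,J)=19/2
iteration 4: select FKV,GW (d=23/4, Q=-117/4); attach at lengths (5/8, 41/8); label the merged cluster FGKVW
  updated: d(FGKVW,J)=71/8
iteration 5: select FGKVW,J (d=71/8); attach at lengths (71/16, 71/16); label the merged cluster FGJKVW
final tree: ((((F:13/6,K:5/6):27/8,V:53/8):5/8,(G:1/8,W:39/8):41/8):71/16,J:71/16)
total length: 261/8

13/6,5/6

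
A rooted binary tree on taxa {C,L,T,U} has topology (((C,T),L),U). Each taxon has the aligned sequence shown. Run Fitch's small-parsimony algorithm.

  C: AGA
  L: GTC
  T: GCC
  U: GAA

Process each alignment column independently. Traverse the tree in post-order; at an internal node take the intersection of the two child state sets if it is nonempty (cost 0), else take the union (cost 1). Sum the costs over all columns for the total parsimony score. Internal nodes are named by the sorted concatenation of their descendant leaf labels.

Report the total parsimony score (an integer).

CT@0: {A} ∪ {G} = {A,G} (union, +1)
CLT@0: {A,G} ∩ {G} = {G} (intersection, +0)
CLTU@0: {G} ∩ {G} = {G} (intersection, +0)
CT@1: {G} ∪ {C} = {C,G} (union, +1)
CLT@1: {C,G} ∪ {T} = {C,G,T} (union, +1)
CLTU@1: {C,G,T} ∪ {A} = {A,C,G,T} (union, +1)
CT@2: {A} ∪ {C} = {A,C} (union, +1)
CLT@2: {A,C} ∩ {C} = {C} (intersection, +0)
CLTU@2: {C} ∪ {A} = {A,C} (union, +1)
per-site changes: [1, 3, 2]; total = 6

6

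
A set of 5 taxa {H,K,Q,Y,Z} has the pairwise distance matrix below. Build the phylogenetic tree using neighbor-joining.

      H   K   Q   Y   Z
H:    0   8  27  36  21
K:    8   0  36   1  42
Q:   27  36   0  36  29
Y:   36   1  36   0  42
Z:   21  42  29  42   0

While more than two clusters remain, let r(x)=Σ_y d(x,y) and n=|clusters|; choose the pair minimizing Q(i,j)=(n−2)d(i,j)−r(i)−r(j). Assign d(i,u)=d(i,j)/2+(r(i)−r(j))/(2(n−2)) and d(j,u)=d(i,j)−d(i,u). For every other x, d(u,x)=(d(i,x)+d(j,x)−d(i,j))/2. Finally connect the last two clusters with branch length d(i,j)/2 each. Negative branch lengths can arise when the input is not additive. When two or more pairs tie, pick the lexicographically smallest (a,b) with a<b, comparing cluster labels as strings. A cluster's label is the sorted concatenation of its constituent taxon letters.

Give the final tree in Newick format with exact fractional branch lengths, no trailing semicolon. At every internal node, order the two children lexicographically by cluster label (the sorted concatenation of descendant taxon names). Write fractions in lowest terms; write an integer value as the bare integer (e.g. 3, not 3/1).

(((H:7/2,(K:-25/6,Y:31/6):18):6,Q:29/2):29/4,Z:29/4)

step 1: merge (K,Y) at d=1, Q=-199; branch lengths K→-25/6, Y→31/6; new cluster KY
  updated: d(H,KY)=43/2, d(KY,Q)=71/2, d(KY,Z)=83/2
step 2: merge (H,KY) at d=43/2, Q=-125; branch lengths H→7/2, KY→18; new cluster HKY
  updated: d(HKY,Q)=41/2, d(HKY,Z)=41/2
step 3: merge (HKY,Q) at d=41/2, Q=-70; branch lengths HKY→6, Q→29/2; new cluster HKQY
  updated: d(HKQY,Z)=29/2
step 4: merge (HKQY,Z) at d=29/2; branch lengths HKQY→29/4, Z→29/4; new cluster HKQYZ
final tree: (((H:7/2,(K:-25/6,Y:31/6):18):6,Q:29/2):29/4,Z:29/4)
total length: 115/2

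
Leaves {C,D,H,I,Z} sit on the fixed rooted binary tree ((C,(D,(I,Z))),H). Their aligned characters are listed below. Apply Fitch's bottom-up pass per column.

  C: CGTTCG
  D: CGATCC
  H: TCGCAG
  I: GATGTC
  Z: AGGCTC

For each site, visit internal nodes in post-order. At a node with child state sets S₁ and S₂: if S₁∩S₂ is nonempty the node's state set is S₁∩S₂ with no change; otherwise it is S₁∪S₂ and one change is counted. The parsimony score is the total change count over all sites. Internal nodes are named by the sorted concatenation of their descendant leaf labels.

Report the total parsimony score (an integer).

14

[col 0] IZ: children I:{G}, Z:{A} ∪→ {A,G}; cost 1
[col 0] DIZ: children D:{C}, IZ:{A,G} ∪→ {A,C,G}; cost 1
[col 0] CDIZ: children C:{C}, DIZ:{A,C,G} ∩→ {C}; cost 0
[col 0] CDHIZ: children CDIZ:{C}, H:{T} ∪→ {C,T}; cost 1
[col 1] IZ: children I:{A}, Z:{G} ∪→ {A,G}; cost 1
[col 1] DIZ: children D:{G}, IZ:{A,G} ∩→ {G}; cost 0
[col 1] CDIZ: children C:{G}, DIZ:{G} ∩→ {G}; cost 0
[col 1] CDHIZ: children CDIZ:{G}, H:{C} ∪→ {C,G}; cost 1
[col 2] IZ: children I:{T}, Z:{G} ∪→ {G,T}; cost 1
[col 2] DIZ: children D:{A}, IZ:{G,T} ∪→ {A,G,T}; cost 1
[col 2] CDIZ: children C:{T}, DIZ:{A,G,T} ∩→ {T}; cost 0
[col 2] CDHIZ: children CDIZ:{T}, H:{G} ∪→ {G,T}; cost 1
[col 3] IZ: children I:{G}, Z:{C} ∪→ {C,G}; cost 1
[col 3] DIZ: children D:{T}, IZ:{C,G} ∪→ {C,G,T}; cost 1
[col 3] CDIZ: children C:{T}, DIZ:{C,G,T} ∩→ {T}; cost 0
[col 3] CDHIZ: children CDIZ:{T}, H:{C} ∪→ {C,T}; cost 1
[col 4] IZ: children I:{T}, Z:{T} ∩→ {T}; cost 0
[col 4] DIZ: children D:{C}, IZ:{T} ∪→ {C,T}; cost 1
[col 4] CDIZ: children C:{C}, DIZ:{C,T} ∩→ {C}; cost 0
[col 4] CDHIZ: children CDIZ:{C}, H:{A} ∪→ {A,C}; cost 1
[col 5] IZ: children I:{C}, Z:{C} ∩→ {C}; cost 0
[col 5] DIZ: children D:{C}, IZ:{C} ∩→ {C}; cost 0
[col 5] CDIZ: children C:{G}, DIZ:{C} ∪→ {C,G}; cost 1
[col 5] CDHIZ: children CDIZ:{C,G}, H:{G} ∩→ {G}; cost 0
per-site changes: [3, 2, 3, 3, 2, 1]; total = 14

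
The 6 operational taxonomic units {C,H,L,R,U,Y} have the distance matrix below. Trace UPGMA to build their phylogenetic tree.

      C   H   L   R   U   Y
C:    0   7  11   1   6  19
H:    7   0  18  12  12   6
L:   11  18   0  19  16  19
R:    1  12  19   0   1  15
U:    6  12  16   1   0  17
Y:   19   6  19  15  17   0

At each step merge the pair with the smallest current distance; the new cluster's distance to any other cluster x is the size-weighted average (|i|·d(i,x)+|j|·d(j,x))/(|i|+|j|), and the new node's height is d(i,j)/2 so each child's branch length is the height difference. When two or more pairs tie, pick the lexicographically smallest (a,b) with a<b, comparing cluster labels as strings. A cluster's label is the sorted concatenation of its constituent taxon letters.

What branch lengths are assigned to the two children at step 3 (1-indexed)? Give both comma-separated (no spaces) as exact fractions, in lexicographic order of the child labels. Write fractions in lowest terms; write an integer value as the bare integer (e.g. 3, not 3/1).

step 1: merge (C,R) at d=1; branch lengths C→1/2, R→1/2; new cluster CR
  updated: d(CR,H)=19/2, d(CR,L)=15, d(CR,U)=7/2, d(CR,Y)=17
step 2: merge (CR,U) at d=7/2; branch lengths CR→5/4, U→7/4; new cluster CRU
  updated: d(CRU,H)=31/3, d(CRU,L)=46/3, d(CRU,Y)=17
step 3: merge (H,Y) at d=6; branch lengths H→3, Y→3; new cluster HY
  updated: d(CRU,HY)=41/3, d(HY,L)=37/2
step 4: merge (CRU,HY) at d=41/3; branch lengths CRU→61/12, HY→23/6; new cluster CHRUY
  updated: d(CHRUY,L)=83/5
step 5: merge (CHRUY,L) at d=83/5; branch lengths CHRUY→22/15, L→83/10; new cluster CHLRUY
final tree: ((((C:1/2,R:1/2):5/4,U:7/4):61/12,(H:3,Y:3):23/6):22/15,L:83/10)
total length: 1721/60

3,3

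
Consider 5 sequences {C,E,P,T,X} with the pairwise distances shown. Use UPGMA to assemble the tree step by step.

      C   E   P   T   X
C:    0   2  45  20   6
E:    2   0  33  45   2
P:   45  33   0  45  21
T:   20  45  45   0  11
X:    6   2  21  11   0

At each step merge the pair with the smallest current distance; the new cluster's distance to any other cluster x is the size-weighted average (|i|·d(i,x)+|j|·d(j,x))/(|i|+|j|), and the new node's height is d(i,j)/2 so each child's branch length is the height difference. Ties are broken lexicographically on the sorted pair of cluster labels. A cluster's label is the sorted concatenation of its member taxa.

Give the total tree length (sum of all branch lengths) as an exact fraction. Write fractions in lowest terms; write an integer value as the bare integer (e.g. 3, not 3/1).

155/3

step 1: merge (C,E) at d=2; branch lengths C→1, E→1; new cluster CE
  updated: d(CE,P)=39, d(CE,T)=65/2, d(CE,X)=4
step 2: merge (CE,X) at d=4; branch lengths CE→1, X→2; new cluster CEX
  updated: d(CEX,P)=33, d(CEX,T)=76/3
step 3: merge (CEX,T) at d=76/3; branch lengths CEX→32/3, T→38/3; new cluster CETX
  updated: d(CETX,P)=36
step 4: merge (CETX,P) at d=36; branch lengths CETX→16/3, P→18; new cluster CEPTX
final tree: ((((C:1,E:1):1,X:2):32/3,T:38/3):16/3,P:18)
total length: 155/3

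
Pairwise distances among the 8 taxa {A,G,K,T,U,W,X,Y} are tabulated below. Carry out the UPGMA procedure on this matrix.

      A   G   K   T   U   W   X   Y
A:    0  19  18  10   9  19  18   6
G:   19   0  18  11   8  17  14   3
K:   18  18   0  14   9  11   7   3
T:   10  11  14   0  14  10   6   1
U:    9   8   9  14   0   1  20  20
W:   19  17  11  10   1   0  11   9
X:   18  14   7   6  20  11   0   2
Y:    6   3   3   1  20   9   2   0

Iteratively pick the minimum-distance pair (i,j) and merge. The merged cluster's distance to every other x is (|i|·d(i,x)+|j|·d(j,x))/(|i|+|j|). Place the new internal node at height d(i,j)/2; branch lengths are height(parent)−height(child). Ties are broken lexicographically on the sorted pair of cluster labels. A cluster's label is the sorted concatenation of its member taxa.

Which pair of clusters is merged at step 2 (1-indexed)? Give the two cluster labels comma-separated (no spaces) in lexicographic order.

U,W

1. join T+Y (d=1) ⇒ TY; edges |T|=1/2, |Y|=1/2
  updated: d(A,TY)=8, d(G,TY)=7, d(K,TY)=17/2, d(TY,U)=17, d(TY,W)=19/2, d(TY,X)=4
2. join U+W (d=1) ⇒ UW; edges |U|=1/2, |W|=1/2
  updated: d(A,UW)=14, d(G,UW)=25/2, d(K,UW)=10, d(TY,UW)=53/4, d(UW,X)=31/2
3. join TY+X (d=4) ⇒ TXY; edges |TY|=3/2, |X|=2
  updated: d(A,TXY)=34/3, d(G,TXY)=28/3, d(K,TXY)=8, d(TXY,UW)=14
4. join K+TXY (d=8) ⇒ KTXY; edges |K|=4, |TXY|=2
  updated: d(A,KTXY)=13, d(G,KTXY)=23/2, d(KTXY,UW)=13
5. join G+KTXY (d=23/2) ⇒ GKTXY; edges |G|=23/4, |KTXY|=7/4
  updated: d(A,GKTXY)=71/5, d(GKTXY,UW)=129/10
6. join GKTXY+UW (d=129/10) ⇒ GKTUWXY; edges |GKTXY|=7/10, |UW|=119/20
  updated: d(A,GKTUWXY)=99/7
7. join A+GKTUWXY (d=99/7) ⇒ AGKTUWXY; edges |A|=99/14, |GKTUWXY|=87/140
final tree: (A:99/14,((G:23/4,(K:4,((T:1/2,Y:1/2):3/2,X:2):2):7/4):7/10,(U:1/2,W:1/2):119/20):87/140)
total length: 1167/35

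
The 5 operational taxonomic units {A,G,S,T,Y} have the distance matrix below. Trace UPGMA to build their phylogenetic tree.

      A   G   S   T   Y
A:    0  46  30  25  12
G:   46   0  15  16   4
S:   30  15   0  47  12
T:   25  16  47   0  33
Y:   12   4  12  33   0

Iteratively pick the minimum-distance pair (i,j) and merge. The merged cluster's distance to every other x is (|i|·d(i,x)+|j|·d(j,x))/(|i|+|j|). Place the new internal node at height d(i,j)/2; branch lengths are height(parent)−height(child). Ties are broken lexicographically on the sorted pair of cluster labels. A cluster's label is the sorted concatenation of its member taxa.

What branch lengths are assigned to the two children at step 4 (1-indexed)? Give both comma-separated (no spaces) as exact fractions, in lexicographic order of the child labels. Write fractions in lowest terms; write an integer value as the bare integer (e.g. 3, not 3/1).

17/6,103/12

1. join G+Y (d=4) ⇒ GY; edges |G|=2, |Y|=2
  updated: d(A,GY)=29, d(GY,S)=27/2, d(GY,T)=49/2
2. join GY+S (d=27/2) ⇒ GSY; edges |GY|=19/4, |S|=27/4
  updated: d(A,GSY)=88/3, d(GSY,T)=32
3. join A+T (d=25) ⇒ AT; edges |A|=25/2, |T|=25/2
  updated: d(AT,GSY)=92/3
4. join AT+GSY (d=92/3) ⇒ AGSTY; edges |AT|=17/6, |GSY|=103/12
final tree: ((A:25/2,T:25/2):17/6,((G:2,Y:2):19/4,S:27/4):103/12)
total length: 623/12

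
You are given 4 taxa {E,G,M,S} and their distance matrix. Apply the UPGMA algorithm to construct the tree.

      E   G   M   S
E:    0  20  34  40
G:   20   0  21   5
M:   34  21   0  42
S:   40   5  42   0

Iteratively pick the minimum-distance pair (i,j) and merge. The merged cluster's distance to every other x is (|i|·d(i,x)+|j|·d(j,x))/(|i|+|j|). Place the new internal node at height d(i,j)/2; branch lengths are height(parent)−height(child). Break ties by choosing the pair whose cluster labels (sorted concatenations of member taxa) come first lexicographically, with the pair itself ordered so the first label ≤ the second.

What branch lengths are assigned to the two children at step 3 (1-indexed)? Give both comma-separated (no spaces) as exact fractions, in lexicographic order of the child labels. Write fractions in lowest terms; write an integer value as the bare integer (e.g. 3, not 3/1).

7/6,97/6

1. join G+S (d=5) ⇒ GS; edges |G|=5/2, |S|=5/2
  updated: d(E,GS)=30, d(GS,M)=63/2
2. join E+GS (d=30) ⇒ EGS; edges |E|=15, |GS|=25/2
  updated: d(EGS,M)=97/3
3. join EGS+M (d=97/3) ⇒ EGMS; edges |EGS|=7/6, |M|=97/6
final tree: ((E:15,(G:5/2,S:5/2):25/2):7/6,M:97/6)
total length: 299/6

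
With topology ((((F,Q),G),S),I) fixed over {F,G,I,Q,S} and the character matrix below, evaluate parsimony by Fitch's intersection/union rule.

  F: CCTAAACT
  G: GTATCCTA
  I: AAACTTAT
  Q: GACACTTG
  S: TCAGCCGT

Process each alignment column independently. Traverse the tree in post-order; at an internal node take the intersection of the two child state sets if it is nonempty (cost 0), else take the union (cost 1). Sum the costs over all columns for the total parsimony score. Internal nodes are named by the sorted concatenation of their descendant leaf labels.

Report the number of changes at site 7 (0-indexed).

FQ@0: {C} ∪ {G} = {C,G} (union, +1)
FGQ@0: {C,G} ∩ {G} = {G} (intersection, +0)
FGQS@0: {G} ∪ {T} = {G,T} (union, +1)
FGIQS@0: {G,T} ∪ {A} = {A,G,T} (union, +1)
FQ@1: {C} ∪ {A} = {A,C} (union, +1)
FGQ@1: {A,C} ∪ {T} = {A,C,T} (union, +1)
FGQS@1: {A,C,T} ∩ {C} = {C} (intersection, +0)
FGIQS@1: {C} ∪ {A} = {A,C} (union, +1)
FQ@2: {T} ∪ {C} = {C,T} (union, +1)
FGQ@2: {C,T} ∪ {A} = {A,C,T} (union, +1)
FGQS@2: {A,C,T} ∩ {A} = {A} (intersection, +0)
FGIQS@2: {A} ∩ {A} = {A} (intersection, +0)
FQ@3: {A} ∩ {A} = {A} (intersection, +0)
FGQ@3: {A} ∪ {T} = {A,T} (union, +1)
FGQS@3: {A,T} ∪ {G} = {A,G,T} (union, +1)
FGIQS@3: {A,G,T} ∪ {C} = {A,C,G,T} (union, +1)
FQ@4: {A} ∪ {C} = {A,C} (union, +1)
FGQ@4: {A,C} ∩ {C} = {C} (intersection, +0)
FGQS@4: {C} ∩ {C} = {C} (intersection, +0)
FGIQS@4: {C} ∪ {T} = {C,T} (union, +1)
FQ@5: {A} ∪ {T} = {A,T} (union, +1)
FGQ@5: {A,T} ∪ {C} = {A,C,T} (union, +1)
FGQS@5: {A,C,T} ∩ {C} = {C} (intersection, +0)
FGIQS@5: {C} ∪ {T} = {C,T} (union, +1)
FQ@6: {C} ∪ {T} = {C,T} (union, +1)
FGQ@6: {C,T} ∩ {T} = {T} (intersection, +0)
FGQS@6: {T} ∪ {G} = {G,T} (union, +1)
FGIQS@6: {G,T} ∪ {A} = {A,G,T} (union, +1)
FQ@7: {T} ∪ {G} = {G,T} (union, +1)
FGQ@7: {G,T} ∪ {A} = {A,G,T} (union, +1)
FGQS@7: {A,G,T} ∩ {T} = {T} (intersection, +0)
FGIQS@7: {T} ∩ {T} = {T} (intersection, +0)
per-site changes: [3, 3, 2, 3, 2, 3, 3, 2]; total = 21

2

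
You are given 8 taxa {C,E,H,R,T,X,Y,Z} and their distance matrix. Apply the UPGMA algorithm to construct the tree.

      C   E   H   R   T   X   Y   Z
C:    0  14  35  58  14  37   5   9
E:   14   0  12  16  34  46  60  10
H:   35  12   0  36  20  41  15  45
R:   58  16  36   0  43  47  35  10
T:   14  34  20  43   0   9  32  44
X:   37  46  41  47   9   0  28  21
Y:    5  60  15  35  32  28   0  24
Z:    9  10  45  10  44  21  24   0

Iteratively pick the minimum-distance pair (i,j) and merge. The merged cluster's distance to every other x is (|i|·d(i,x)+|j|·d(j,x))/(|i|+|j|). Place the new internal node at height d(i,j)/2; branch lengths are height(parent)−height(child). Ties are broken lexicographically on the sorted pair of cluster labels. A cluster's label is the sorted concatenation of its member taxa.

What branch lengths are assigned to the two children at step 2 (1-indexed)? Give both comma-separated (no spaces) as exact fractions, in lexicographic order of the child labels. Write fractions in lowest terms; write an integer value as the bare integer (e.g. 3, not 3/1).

9/2,9/2

iteration 1: select C,Y (d=5); attach at lengths (5/2, 5/2); label the merged cluster CY
  updated: d(CY,E)=37, d(CY,H)=25, d(CY,R)=93/2, d(CY,T)=23, d(CY,X)=65/2, d(CY,Z)=33/2
iteration 2: select T,X (d=9); attach at lengths (9/2, 9/2); label the merged cluster TX
  updated: d(CY,TX)=111/4, d(E,TX)=40, d(H,TX)=61/2, d(R,TX)=45, d(TX,Z)=65/2
iteration 3: select E,Z (d=10); attach at lengths (5, 5); label the merged cluster EZ
  updated: d(CY,EZ)=107/4, d(EZ,H)=57/2, d(EZ,R)=13, d(EZ,TX)=145/4
iteration 4: select EZ,R (d=13); attach at lengths (3/2, 13/2); label the merged cluster ERZ
  updated: d(CY,ERZ)=100/3, d(ERZ,H)=31, d(ERZ,TX)=235/6
iteration 5: select CY,H (d=25); attach at lengths (10, 25/2); label the merged cluster CHY
  updated: d(CHY,ERZ)=293/9, d(CHY,TX)=86/3
iteration 6: select CHY,TX (d=86/3); attach at lengths (11/6, 59/6); label the merged cluster CHTXY
  updated: d(CHTXY,ERZ)=176/5
iteration 7: select CHTXY,ERZ (d=176/5); attach at lengths (49/15, 111/10); label the merged cluster CEHRTXYZ
final tree: ((((C:5/2,Y:5/2):10,H:25/2):11/6,(T:9/2,X:9/2):59/6):49/15,((E:5,Z:5):3/2,R:13/2):111/10)
total length: 1208/15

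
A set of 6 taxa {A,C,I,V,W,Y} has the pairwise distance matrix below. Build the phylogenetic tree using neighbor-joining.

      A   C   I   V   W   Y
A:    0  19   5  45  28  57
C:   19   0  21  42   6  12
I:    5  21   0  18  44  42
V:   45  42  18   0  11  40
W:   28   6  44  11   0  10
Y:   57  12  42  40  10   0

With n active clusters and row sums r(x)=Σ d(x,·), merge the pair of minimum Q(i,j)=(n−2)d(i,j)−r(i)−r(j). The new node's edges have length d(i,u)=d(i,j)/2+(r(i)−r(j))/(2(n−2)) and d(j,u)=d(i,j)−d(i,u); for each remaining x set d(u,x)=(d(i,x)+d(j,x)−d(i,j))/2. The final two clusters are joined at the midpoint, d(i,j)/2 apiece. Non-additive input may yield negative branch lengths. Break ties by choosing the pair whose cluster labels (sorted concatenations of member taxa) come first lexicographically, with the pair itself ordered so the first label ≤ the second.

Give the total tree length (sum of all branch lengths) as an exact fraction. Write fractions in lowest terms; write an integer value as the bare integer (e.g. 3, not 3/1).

step 1: merge (A,I) at d=5, Q=-264; branch lengths A→11/2, I→-1/2; new cluster AI
  updated: d(AI,C)=35/2, d(AI,V)=29, d(AI,W)=67/2, d(AI,Y)=47
step 2: merge (AI,V) at d=29, Q=-162; branch lengths AI→46/3, V→41/3; new cluster AIV
  updated: d(AIV,C)=61/4, d(AIV,W)=31/4, d(AIV,Y)=29
step 3: merge (AIV,W) at d=31/4, Q=-241/4; branch lengths AIV→175/16, W→-51/16; new cluster AIVW
  updated: d(AIVW,C)=27/4, d(AIVW,Y)=125/8
step 4: merge (AIVW,C) at d=27/4, Q=-275/8; branch lengths AIVW→83/16, C→25/16; new cluster ACIVW
  updated: d(ACIVW,Y)=167/16
step 5: merge (ACIVW,Y) at d=167/16; branch lengths ACIVW→167/32, Y→167/32; new cluster ACIVWY
final tree: (((((A:11/2,I:-1/2):46/3,V:41/3):175/16,W:-51/16):83/16,C:25/16):167/32,Y:167/32)
total length: 943/16

943/16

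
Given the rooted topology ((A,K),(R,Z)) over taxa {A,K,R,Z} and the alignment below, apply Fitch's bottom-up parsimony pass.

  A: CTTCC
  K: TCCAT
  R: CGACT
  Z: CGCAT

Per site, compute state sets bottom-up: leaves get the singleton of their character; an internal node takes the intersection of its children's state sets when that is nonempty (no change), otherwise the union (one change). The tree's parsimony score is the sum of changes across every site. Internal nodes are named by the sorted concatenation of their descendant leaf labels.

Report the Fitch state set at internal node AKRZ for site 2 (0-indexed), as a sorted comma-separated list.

C

AK@0: {C} ∪ {T} = {C,T} (union, +1)
RZ@0: {C} ∩ {C} = {C} (intersection, +0)
AKRZ@0: {C,T} ∩ {C} = {C} (intersection, +0)
AK@1: {T} ∪ {C} = {C,T} (union, +1)
RZ@1: {G} ∩ {G} = {G} (intersection, +0)
AKRZ@1: {C,T} ∪ {G} = {C,G,T} (union, +1)
AK@2: {T} ∪ {C} = {C,T} (union, +1)
RZ@2: {A} ∪ {C} = {A,C} (union, +1)
AKRZ@2: {C,T} ∩ {A,C} = {C} (intersection, +0)
AK@3: {C} ∪ {A} = {A,C} (union, +1)
RZ@3: {C} ∪ {A} = {A,C} (union, +1)
AKRZ@3: {A,C} ∩ {A,C} = {A,C} (intersection, +0)
AK@4: {C} ∪ {T} = {C,T} (union, +1)
RZ@4: {T} ∩ {T} = {T} (intersection, +0)
AKRZ@4: {C,T} ∩ {T} = {T} (intersection, +0)
per-site changes: [1, 2, 2, 2, 1]; total = 8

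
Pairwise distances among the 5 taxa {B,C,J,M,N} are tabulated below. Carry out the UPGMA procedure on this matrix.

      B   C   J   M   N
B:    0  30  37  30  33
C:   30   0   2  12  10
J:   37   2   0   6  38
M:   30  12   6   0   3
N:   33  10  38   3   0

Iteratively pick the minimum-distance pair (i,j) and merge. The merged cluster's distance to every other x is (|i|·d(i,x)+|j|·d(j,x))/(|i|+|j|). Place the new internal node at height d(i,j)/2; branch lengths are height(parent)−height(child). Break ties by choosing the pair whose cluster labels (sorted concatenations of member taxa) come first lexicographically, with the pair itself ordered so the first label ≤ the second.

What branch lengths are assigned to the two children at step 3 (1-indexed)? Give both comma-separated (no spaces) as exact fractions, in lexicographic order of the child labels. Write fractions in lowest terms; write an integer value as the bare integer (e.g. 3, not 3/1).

29/4,27/4

1. join C+J (d=2) ⇒ CJ; edges |C|=1, |J|=1
  updated: d(B,CJ)=67/2, d(CJ,M)=9, d(CJ,N)=24
2. join M+N (d=3) ⇒ MN; edges |M|=3/2, |N|=3/2
  updated: d(B,MN)=63/2, d(CJ,MN)=33/2
3. join CJ+MN (d=33/2) ⇒ CJMN; edges |CJ|=29/4, |MN|=27/4
  updated: d(B,CJMN)=65/2
4. join B+CJMN (d=65/2) ⇒ BCJMN; edges |B|=65/4, |CJMN|=8
final tree: (B:65/4,((C:1,J:1):29/4,(M:3/2,N:3/2):27/4):8)
total length: 173/4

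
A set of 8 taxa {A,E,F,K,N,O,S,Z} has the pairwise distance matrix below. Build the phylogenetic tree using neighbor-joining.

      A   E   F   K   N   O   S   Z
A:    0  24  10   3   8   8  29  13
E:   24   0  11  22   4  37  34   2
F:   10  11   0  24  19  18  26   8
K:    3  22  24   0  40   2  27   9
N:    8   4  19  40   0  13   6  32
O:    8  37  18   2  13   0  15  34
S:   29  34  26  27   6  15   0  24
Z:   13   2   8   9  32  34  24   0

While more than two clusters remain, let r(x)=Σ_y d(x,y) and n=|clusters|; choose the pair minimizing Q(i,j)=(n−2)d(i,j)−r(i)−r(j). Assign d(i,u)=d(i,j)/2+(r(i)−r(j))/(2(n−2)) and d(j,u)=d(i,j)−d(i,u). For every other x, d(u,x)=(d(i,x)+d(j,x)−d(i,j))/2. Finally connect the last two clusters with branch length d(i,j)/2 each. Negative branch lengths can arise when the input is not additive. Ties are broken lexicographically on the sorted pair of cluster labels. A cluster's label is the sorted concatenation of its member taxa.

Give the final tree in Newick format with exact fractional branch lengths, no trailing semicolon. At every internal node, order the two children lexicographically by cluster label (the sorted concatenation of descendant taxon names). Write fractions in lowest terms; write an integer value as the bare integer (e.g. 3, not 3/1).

(((A:-13/16,(((E:31/10,Z:-11/10):97/16,F:39/16):47/8,(N:-1/4,S:25/4):75/8):91/16):85/16,K:21/16):11/32,O:11/32)

1. join N+S (d=6, Q=-247) ⇒ NS; edges |N|=-1/4, |S|=25/4
  updated: d(A,NS)=31/2, d(E,NS)=16, d(F,NS)=39/2, d(K,NS)=61/2, d(NS,O)=11, d(NS,Z)=25
2. join E+Z (d=2, Q=-193) ⇒ EZ; edges |E|=31/10, |Z|=-11/10
  updated: d(A,EZ)=35/2, d(EZ,F)=17/2, d(EZ,K)=29/2, d(EZ,NS)=39/2, d(EZ,O)=69/2
3. join EZ+F (d=17/2, Q=-281/2) ⇒ EFZ; edges |EZ|=97/16, |F|=39/16
  updated: d(A,EFZ)=19/2, d(EFZ,K)=15, d(EFZ,NS)=61/4, d(EFZ,O)=22
4. join EFZ+NS (d=61/4, Q=-353/4) ⇒ EFNSZ; edges |EFZ|=47/8, |NS|=75/8
  updated: d(A,EFNSZ)=39/8, d(EFNSZ,K)=121/8, d(EFNSZ,O)=71/8
5. join A+EFNSZ (d=39/8, Q=-35) ⇒ AEFNSZ; edges |A|=-13/16, |EFNSZ|=91/16
  updated: d(AEFNSZ,K)=53/8, d(AEFNSZ,O)=6
6. join AEFNSZ+K (d=53/8, Q=-117/8) ⇒ AEFKNSZ; edges |AEFNSZ|=85/16, |K|=21/16
  updated: d(AEFKNSZ,O)=11/16
7. join AEFKNSZ+O (d=11/16) ⇒ AEFKNOSZ; edges |AEFKNSZ|=11/32, |O|=11/32
final tree: (((A:-13/16,(((E:31/10,Z:-11/10):97/16,F:39/16):47/8,(N:-1/4,S:25/4):75/8):91/16):85/16,K:21/16):11/32,O:11/32)
total length: 703/16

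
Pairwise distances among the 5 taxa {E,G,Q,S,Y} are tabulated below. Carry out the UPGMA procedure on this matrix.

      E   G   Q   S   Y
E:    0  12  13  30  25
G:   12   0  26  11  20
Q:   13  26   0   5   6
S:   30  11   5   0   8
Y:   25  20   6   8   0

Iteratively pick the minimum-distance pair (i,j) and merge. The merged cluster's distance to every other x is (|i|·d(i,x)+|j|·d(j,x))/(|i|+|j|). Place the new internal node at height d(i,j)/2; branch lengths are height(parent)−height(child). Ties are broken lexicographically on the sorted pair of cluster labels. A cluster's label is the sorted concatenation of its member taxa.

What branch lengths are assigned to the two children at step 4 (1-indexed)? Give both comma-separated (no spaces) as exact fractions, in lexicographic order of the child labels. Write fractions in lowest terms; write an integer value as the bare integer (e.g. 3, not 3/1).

1. join Q+S (d=5) ⇒ QS; edges |Q|=5/2, |S|=5/2
  updated: d(E,QS)=43/2, d(G,QS)=37/2, d(QS,Y)=7
2. join QS+Y (d=7) ⇒ QSY; edges |QS|=1, |Y|=7/2
  updated: d(E,QSY)=68/3, d(G,QSY)=19
3. join E+G (d=12) ⇒ EG; edges |E|=6, |G|=6
  updated: d(EG,QSY)=125/6
4. join EG+QSY (d=125/6) ⇒ EGQSY; edges |EG|=53/12, |QSY|=83/12
final tree: ((E:6,G:6):53/12,((Q:5/2,S:5/2):1,Y:7/2):83/12)
total length: 197/6

53/12,83/12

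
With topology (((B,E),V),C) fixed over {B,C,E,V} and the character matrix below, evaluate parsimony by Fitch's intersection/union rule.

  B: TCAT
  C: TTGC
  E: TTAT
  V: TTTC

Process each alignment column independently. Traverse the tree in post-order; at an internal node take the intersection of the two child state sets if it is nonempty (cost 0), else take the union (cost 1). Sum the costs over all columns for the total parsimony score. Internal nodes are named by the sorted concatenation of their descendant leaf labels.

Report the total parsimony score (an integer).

[col 0] BE: children B:{T}, E:{T} ∩→ {T}; cost 0
[col 0] BEV: children BE:{T}, V:{T} ∩→ {T}; cost 0
[col 0] BCEV: children BEV:{T}, C:{T} ∩→ {T}; cost 0
[col 1] BE: children B:{C}, E:{T} ∪→ {C,T}; cost 1
[col 1] BEV: children BE:{C,T}, V:{T} ∩→ {T}; cost 0
[col 1] BCEV: children BEV:{T}, C:{T} ∩→ {T}; cost 0
[col 2] BE: children B:{A}, E:{A} ∩→ {A}; cost 0
[col 2] BEV: children BE:{A}, V:{T} ∪→ {A,T}; cost 1
[col 2] BCEV: children BEV:{A,T}, C:{G} ∪→ {A,G,T}; cost 1
[col 3] BE: children B:{T}, E:{T} ∩→ {T}; cost 0
[col 3] BEV: children BE:{T}, V:{C} ∪→ {C,T}; cost 1
[col 3] BCEV: children BEV:{C,T}, C:{C} ∩→ {C}; cost 0
per-site changes: [0, 1, 2, 1]; total = 4

4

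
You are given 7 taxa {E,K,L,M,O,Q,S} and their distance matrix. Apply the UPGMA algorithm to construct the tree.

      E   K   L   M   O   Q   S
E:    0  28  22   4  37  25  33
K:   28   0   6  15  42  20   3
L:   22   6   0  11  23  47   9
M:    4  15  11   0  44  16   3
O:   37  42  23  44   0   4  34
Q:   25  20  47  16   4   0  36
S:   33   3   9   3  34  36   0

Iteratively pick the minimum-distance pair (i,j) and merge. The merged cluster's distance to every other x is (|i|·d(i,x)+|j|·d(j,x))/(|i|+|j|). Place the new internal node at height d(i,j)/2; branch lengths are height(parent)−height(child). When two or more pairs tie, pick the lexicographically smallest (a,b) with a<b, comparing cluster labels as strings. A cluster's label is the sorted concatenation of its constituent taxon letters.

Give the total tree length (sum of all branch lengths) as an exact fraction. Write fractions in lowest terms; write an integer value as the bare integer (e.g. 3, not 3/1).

3059/60

1. join K+S (d=3) ⇒ KS; edges |K|=3/2, |S|=3/2
  updated: d(E,KS)=61/2, d(KS,L)=15/2, d(KS,M)=9, d(KS,O)=38, d(KS,Q)=28
2. join E+M (d=4) ⇒ EM; edges |E|=2, |M|=2
  updated: d(EM,KS)=79/4, d(EM,L)=33/2, d(EM,O)=81/2, d(EM,Q)=41/2
3. join O+Q (d=4) ⇒ OQ; edges |O|=2, |Q|=2
  updated: d(EM,OQ)=61/2, d(KS,OQ)=33, d(L,OQ)=35
4. join KS+L (d=15/2) ⇒ KLS; edges |KS|=9/4, |L|=15/4
  updated: d(EM,KLS)=56/3, d(KLS,OQ)=101/3
5. join EM+KLS (d=56/3) ⇒ EKLMS; edges |EM|=22/3, |KLS|=67/12
  updated: d(EKLMS,OQ)=162/5
6. join EKLMS+OQ (d=162/5) ⇒ EKLMOQS; edges |EKLMS|=103/15, |OQ|=71/5
final tree: (((E:2,M:2):22/3,((K:3/2,S:3/2):9/4,L:15/4):67/12):103/15,(O:2,Q:2):71/5)
total length: 3059/60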